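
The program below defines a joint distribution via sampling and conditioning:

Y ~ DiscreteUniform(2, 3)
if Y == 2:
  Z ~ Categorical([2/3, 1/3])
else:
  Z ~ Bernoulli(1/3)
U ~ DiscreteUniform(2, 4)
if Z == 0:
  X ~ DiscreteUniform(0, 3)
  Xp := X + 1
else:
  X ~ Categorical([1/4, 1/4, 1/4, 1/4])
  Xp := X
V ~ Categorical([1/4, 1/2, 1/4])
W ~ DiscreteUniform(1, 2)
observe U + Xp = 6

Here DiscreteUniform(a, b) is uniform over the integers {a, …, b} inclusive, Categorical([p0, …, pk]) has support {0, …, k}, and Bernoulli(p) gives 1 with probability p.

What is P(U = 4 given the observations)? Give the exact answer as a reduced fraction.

P(U = 4 | obs) = 3/8

Enumerate traces; 60 have nonzero weight after conditioning:
  (Y=2, Z=0, U=2, X=3, V=0, W=1) weight 1/288
  (Y=2, Z=0, U=2, X=3, V=0, W=2) weight 1/288
  (Y=2, Z=0, U=2, X=3, V=1, W=1) weight 1/144
  (Y=2, Z=0, U=2, X=3, V=1, W=2) weight 1/144
  (Y=2, Z=0, U=2, X=3, V=2, W=1) weight 1/288
  (Y=2, Z=0, U=2, X=3, V=2, W=2) weight 1/288
  (Y=2, Z=0, U=3, X=2, V=0, W=1) weight 1/288
  (Y=2, Z=0, U=3, X=2, V=0, W=2) weight 1/288
  (Y=2, Z=0, U=4, X=1, V=0, W=1) weight 1/288
  … 51 more
Group by U:
  weight(U=2) = 1/18
  weight(U=3) = 1/12
  weight(U=4) = 1/12
Total weight = 1/18 + 1/12 + 1/12 = 2/9
P(U=2 | obs) = 1/18 / 2/9 = 1/4
P(U=3 | obs) = 1/12 / 2/9 = 3/8
P(U=4 | obs) = 1/12 / 2/9 = 3/8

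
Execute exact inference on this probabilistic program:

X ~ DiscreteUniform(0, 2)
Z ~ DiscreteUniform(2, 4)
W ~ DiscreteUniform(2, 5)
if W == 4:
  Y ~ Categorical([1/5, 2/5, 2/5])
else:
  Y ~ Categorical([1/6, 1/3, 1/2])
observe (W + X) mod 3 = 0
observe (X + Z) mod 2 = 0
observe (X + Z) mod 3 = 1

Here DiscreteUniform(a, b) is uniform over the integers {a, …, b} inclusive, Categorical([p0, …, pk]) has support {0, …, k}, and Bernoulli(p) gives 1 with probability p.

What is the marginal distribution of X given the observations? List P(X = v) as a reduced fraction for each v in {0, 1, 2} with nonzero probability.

Enumerate traces; 12 have nonzero weight after conditioning:
  (X=0, Z=4, W=3, Y=0) weight 1/216
  (X=0, Z=4, W=3, Y=1) weight 1/108
  (X=0, Z=4, W=3, Y=2) weight 1/72
  (X=1, Z=3, W=2, Y=0) weight 1/216
  (X=1, Z=3, W=2, Y=1) weight 1/108
  (X=1, Z=3, W=2, Y=2) weight 1/72
  (X=1, Z=3, W=5, Y=0) weight 1/216
  (X=1, Z=3, W=5, Y=1) weight 1/108
  (X=2, Z=2, W=4, Y=0) weight 1/180
  … 3 more
Group by X:
  weight(X=0) = 1/36
  weight(X=1) = 1/18
  weight(X=2) = 1/36
Total weight = 1/36 + 1/18 + 1/36 = 1/9
P(X=0 | obs) = 1/36 / 1/9 = 1/4
P(X=1 | obs) = 1/18 / 1/9 = 1/2
P(X=2 | obs) = 1/36 / 1/9 = 1/4

P(X=0) = 1/4, P(X=1) = 1/2, P(X=2) = 1/4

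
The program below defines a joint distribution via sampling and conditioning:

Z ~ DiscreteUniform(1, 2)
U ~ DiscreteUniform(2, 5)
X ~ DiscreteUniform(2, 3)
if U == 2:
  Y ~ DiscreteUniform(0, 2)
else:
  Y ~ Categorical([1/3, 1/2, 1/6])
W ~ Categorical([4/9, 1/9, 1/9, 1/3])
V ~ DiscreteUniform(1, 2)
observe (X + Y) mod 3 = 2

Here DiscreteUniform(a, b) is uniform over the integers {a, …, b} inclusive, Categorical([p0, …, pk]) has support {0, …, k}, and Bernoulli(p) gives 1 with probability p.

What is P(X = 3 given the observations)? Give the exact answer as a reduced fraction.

Enumerate traces; 128 have nonzero weight after conditioning:
  (Z=1, U=2, X=2, Y=0, W=0, V=1) weight 1/216
  (Z=1, U=2, X=2, Y=0, W=0, V=2) weight 1/216
  (Z=1, U=2, X=2, Y=0, W=1, V=1) weight 1/864
  (Z=1, U=2, X=2, Y=0, W=1, V=2) weight 1/864
  (Z=1, U=2, X=2, Y=0, W=2, V=1) weight 1/864
  (Z=1, U=2, X=2, Y=0, W=2, V=2) weight 1/864
  (Z=1, U=2, X=2, Y=0, W=3, V=1) weight 1/288
  (Z=1, U=2, X=2, Y=0, W=3, V=2) weight 1/288
  (Z=1, U=2, X=3, Y=2, W=0, V=1) weight 1/216
  … 119 more
Group by X:
  weight(X=2) = 1/6
  weight(X=3) = 5/48
Total weight = 1/6 + 5/48 = 13/48
P(X=2 | obs) = 1/6 / 13/48 = 8/13
P(X=3 | obs) = 5/48 / 13/48 = 5/13

P(X = 3 | obs) = 5/13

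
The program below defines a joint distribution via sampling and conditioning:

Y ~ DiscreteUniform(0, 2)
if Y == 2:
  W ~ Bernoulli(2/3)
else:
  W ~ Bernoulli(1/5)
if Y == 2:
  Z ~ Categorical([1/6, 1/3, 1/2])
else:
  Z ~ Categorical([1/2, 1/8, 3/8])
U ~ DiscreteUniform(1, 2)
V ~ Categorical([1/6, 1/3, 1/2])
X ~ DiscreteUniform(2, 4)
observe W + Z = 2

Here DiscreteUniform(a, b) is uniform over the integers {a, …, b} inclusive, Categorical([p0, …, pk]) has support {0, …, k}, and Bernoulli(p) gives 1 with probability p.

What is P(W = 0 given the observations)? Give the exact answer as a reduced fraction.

Enumerate traces; 108 have nonzero weight after conditioning:
  (Y=0, W=0, Z=2, U=1, V=0, X=2) weight 1/360
  (Y=0, W=0, Z=2, U=1, V=0, X=3) weight 1/360
  (Y=0, W=0, Z=2, U=1, V=0, X=4) weight 1/360
  (Y=0, W=0, Z=2, U=1, V=1, X=2) weight 1/180
  (Y=0, W=0, Z=2, U=1, V=1, X=3) weight 1/180
  (Y=0, W=0, Z=2, U=1, V=1, X=4) weight 1/180
  (Y=0, W=0, Z=2, U=1, V=2, X=2) weight 1/120
  (Y=0, W=0, Z=2, U=1, V=2, X=3) weight 1/120
  (Y=0, W=1, Z=1, U=1, V=0, X=2) weight 1/4320
  … 99 more
Group by W:
  weight(W=0) = 23/90
  weight(W=1) = 49/540
Total weight = 23/90 + 49/540 = 187/540
P(W=0 | obs) = 23/90 / 187/540 = 138/187
P(W=1 | obs) = 49/540 / 187/540 = 49/187

P(W = 0 | obs) = 138/187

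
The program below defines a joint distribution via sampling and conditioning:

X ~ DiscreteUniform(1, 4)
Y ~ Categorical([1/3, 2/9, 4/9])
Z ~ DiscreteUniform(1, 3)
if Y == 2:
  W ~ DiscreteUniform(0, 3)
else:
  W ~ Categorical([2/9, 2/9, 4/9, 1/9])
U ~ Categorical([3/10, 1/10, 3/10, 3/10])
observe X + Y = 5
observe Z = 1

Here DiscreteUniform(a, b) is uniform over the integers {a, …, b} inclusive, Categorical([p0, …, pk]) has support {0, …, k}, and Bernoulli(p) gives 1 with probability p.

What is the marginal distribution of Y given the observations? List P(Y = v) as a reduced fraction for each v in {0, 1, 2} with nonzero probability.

Enumerate traces; 32 have nonzero weight after conditioning:
  (X=3, Y=2, Z=1, W=0, U=0) weight 1/360
  (X=3, Y=2, Z=1, W=0, U=1) weight 1/1080
  (X=3, Y=2, Z=1, W=0, U=2) weight 1/360
  (X=3, Y=2, Z=1, W=0, U=3) weight 1/360
  (X=3, Y=2, Z=1, W=1, U=0) weight 1/360
  (X=3, Y=2, Z=1, W=1, U=1) weight 1/1080
  (X=3, Y=2, Z=1, W=1, U=2) weight 1/360
  (X=3, Y=2, Z=1, W=1, U=3) weight 1/360
  (X=4, Y=1, Z=1, W=0, U=0) weight 1/810
  … 23 more
Group by Y:
  weight(Y=1) = 1/54
  weight(Y=2) = 1/27
Total weight = 1/54 + 1/27 = 1/18
P(Y=1 | obs) = 1/54 / 1/18 = 1/3
P(Y=2 | obs) = 1/27 / 1/18 = 2/3

P(Y=1) = 1/3, P(Y=2) = 2/3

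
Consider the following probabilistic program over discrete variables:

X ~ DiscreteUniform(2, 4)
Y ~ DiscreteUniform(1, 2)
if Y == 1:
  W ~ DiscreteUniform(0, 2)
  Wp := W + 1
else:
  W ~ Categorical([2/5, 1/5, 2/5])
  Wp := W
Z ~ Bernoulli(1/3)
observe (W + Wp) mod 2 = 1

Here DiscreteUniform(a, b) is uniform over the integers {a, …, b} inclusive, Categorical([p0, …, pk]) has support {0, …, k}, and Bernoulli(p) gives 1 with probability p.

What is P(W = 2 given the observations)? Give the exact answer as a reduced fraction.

Enumerate traces; 18 have nonzero weight after conditioning:
  (X=2, Y=1, W=0, Z=0) weight 1/27
  (X=2, Y=1, W=0, Z=1) weight 1/54
  (X=2, Y=1, W=1, Z=0) weight 1/27
  (X=2, Y=1, W=1, Z=1) weight 1/54
  (X=2, Y=1, W=2, Z=0) weight 1/27
  (X=2, Y=1, W=2, Z=1) weight 1/54
  (X=3, Y=1, W=0, Z=0) weight 1/27
  (X=3, Y=1, W=0, Z=1) weight 1/54
  … 10 more
Group by W:
  weight(W=0) = 1/6
  weight(W=1) = 1/6
  weight(W=2) = 1/6
Total weight = 1/6 + 1/6 + 1/6 = 1/2
P(W=0 | obs) = 1/6 / 1/2 = 1/3
P(W=1 | obs) = 1/6 / 1/2 = 1/3
P(W=2 | obs) = 1/6 / 1/2 = 1/3

P(W = 2 | obs) = 1/3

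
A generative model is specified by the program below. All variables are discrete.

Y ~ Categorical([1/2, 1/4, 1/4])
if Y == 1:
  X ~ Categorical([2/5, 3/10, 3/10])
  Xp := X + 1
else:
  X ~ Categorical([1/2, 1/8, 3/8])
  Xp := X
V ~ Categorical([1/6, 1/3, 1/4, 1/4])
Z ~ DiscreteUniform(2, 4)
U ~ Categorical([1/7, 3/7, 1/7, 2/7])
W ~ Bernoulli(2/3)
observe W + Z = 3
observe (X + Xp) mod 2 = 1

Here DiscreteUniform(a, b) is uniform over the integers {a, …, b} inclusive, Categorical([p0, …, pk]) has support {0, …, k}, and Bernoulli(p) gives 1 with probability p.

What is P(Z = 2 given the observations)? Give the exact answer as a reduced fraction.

P(Z = 2 | obs) = 2/3

Enumerate traces; 96 have nonzero weight after conditioning:
  (Y=1, X=0, V=0, Z=2, U=0, W=1) weight 1/1890
  (Y=1, X=0, V=0, Z=2, U=1, W=1) weight 1/630
  (Y=1, X=0, V=0, Z=2, U=2, W=1) weight 1/1890
  (Y=1, X=0, V=0, Z=2, U=3, W=1) weight 1/945
  (Y=1, X=0, V=0, Z=3, U=0, W=0) weight 1/3780
  (Y=1, X=0, V=0, Z=3, U=1, W=0) weight 1/1260
  (Y=1, X=0, V=0, Z=3, U=2, W=0) weight 1/3780
  (Y=1, X=0, V=0, Z=3, U=3, W=0) weight 1/1890
  … 88 more
Group by Z:
  weight(Z=2) = 1/18
  weight(Z=3) = 1/36
Total weight = 1/18 + 1/36 = 1/12
P(Z=2 | obs) = 1/18 / 1/12 = 2/3
P(Z=3 | obs) = 1/36 / 1/12 = 1/3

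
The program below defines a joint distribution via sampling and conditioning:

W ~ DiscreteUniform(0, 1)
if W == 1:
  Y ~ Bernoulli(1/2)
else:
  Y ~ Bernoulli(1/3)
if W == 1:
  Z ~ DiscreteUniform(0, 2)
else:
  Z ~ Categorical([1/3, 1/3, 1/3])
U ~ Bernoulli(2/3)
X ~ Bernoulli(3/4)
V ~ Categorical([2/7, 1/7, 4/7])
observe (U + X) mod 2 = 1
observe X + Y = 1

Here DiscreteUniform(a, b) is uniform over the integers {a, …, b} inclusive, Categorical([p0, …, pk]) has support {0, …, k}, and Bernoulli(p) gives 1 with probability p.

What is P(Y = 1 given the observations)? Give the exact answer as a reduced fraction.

Enumerate traces; 36 have nonzero weight after conditioning:
  (W=0, Y=0, Z=0, U=0, X=1, V=0) weight 1/126
  (W=0, Y=0, Z=0, U=0, X=1, V=1) weight 1/252
  (W=0, Y=0, Z=0, U=0, X=1, V=2) weight 1/63
  (W=0, Y=0, Z=1, U=0, X=1, V=0) weight 1/126
  (W=0, Y=0, Z=1, U=0, X=1, V=1) weight 1/252
  (W=0, Y=0, Z=1, U=0, X=1, V=2) weight 1/63
  (W=0, Y=0, Z=2, U=0, X=1, V=0) weight 1/126
  (W=0, Y=0, Z=2, U=0, X=1, V=1) weight 1/252
  (W=0, Y=1, Z=0, U=1, X=0, V=0) weight 1/378
  … 27 more
Group by Y:
  weight(Y=0) = 7/48
  weight(Y=1) = 5/72
Total weight = 7/48 + 5/72 = 31/144
P(Y=0 | obs) = 7/48 / 31/144 = 21/31
P(Y=1 | obs) = 5/72 / 31/144 = 10/31

P(Y = 1 | obs) = 10/31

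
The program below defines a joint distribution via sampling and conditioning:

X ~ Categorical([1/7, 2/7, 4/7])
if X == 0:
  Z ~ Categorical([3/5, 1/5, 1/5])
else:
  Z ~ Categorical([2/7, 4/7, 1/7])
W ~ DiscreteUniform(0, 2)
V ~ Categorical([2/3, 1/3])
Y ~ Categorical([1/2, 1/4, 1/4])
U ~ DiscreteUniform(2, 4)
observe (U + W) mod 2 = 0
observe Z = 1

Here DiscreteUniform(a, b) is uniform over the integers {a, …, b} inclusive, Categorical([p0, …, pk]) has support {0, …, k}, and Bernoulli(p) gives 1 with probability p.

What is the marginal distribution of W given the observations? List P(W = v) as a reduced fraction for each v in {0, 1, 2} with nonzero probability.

Enumerate traces; 90 have nonzero weight after conditioning:
  (X=0, Z=1, W=0, V=0, Y=0, U=2) weight 1/945
  (X=0, Z=1, W=0, V=0, Y=0, U=4) weight 1/945
  (X=0, Z=1, W=0, V=0, Y=1, U=2) weight 1/1890
  (X=0, Z=1, W=0, V=0, Y=1, U=4) weight 1/1890
  (X=0, Z=1, W=0, V=0, Y=2, U=2) weight 1/1890
  (X=0, Z=1, W=0, V=0, Y=2, U=4) weight 1/1890
  (X=0, Z=1, W=0, V=1, Y=0, U=2) weight 1/1890
  (X=0, Z=1, W=0, V=1, Y=0, U=4) weight 1/1890
  (X=0, Z=1, W=1, V=0, Y=0, U=3) weight 1/945
  (X=0, Z=1, W=2, V=0, Y=0, U=2) weight 1/945
  … 80 more
Group by W:
  weight(W=0) = 254/2205
  weight(W=1) = 127/2205
  weight(W=2) = 254/2205
Total weight = 254/2205 + 127/2205 + 254/2205 = 127/441
P(W=0 | obs) = 254/2205 / 127/441 = 2/5
P(W=1 | obs) = 127/2205 / 127/441 = 1/5
P(W=2 | obs) = 254/2205 / 127/441 = 2/5

P(W=0) = 2/5, P(W=1) = 1/5, P(W=2) = 2/5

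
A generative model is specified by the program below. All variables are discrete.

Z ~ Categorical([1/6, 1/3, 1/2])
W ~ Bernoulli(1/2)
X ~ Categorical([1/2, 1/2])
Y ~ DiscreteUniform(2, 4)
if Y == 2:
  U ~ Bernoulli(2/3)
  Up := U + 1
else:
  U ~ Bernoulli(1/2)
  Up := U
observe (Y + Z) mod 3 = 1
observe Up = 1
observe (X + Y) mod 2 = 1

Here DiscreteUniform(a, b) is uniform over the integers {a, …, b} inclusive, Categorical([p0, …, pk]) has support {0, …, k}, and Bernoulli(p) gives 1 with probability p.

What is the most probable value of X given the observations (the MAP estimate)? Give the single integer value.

Enumerate traces; 6 have nonzero weight after conditioning:
  (Z=0, W=0, X=1, Y=4, U=1) weight 1/144
  (Z=0, W=1, X=1, Y=4, U=1) weight 1/144
  (Z=1, W=0, X=0, Y=3, U=1) weight 1/72
  (Z=1, W=1, X=0, Y=3, U=1) weight 1/72
  (Z=2, W=0, X=1, Y=2, U=0) weight 1/72
  (Z=2, W=1, X=1, Y=2, U=0) weight 1/72
Group by X:
  weight(X=0) = 1/36
  weight(X=1) = 1/24
Total weight = 1/36 + 1/24 = 5/72
P(X=0 | obs) = 1/36 / 5/72 = 2/5
P(X=1 | obs) = 1/24 / 5/72 = 3/5
argmax = 1

argmax_v P(X = v | obs) = 1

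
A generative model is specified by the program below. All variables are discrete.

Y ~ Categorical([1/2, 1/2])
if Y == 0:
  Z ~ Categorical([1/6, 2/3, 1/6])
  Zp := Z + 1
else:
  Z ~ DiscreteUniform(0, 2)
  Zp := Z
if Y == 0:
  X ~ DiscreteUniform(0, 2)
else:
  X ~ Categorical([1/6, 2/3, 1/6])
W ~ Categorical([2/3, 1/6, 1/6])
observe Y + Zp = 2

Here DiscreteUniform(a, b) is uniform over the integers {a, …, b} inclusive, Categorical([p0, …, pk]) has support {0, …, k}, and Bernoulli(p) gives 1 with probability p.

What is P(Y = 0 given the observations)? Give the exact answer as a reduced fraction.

P(Y = 0 | obs) = 2/3

Enumerate traces; 18 have nonzero weight after conditioning:
  (Y=0, Z=1, X=0, W=0) weight 2/27
  (Y=0, Z=1, X=0, W=1) weight 1/54
  (Y=0, Z=1, X=0, W=2) weight 1/54
  (Y=0, Z=1, X=1, W=0) weight 2/27
  (Y=0, Z=1, X=1, W=1) weight 1/54
  (Y=0, Z=1, X=1, W=2) weight 1/54
  (Y=0, Z=1, X=2, W=0) weight 2/27
  (Y=0, Z=1, X=2, W=1) weight 1/54
  (Y=1, Z=1, X=0, W=0) weight 1/54
  … 9 more
Group by Y:
  weight(Y=0) = 1/3
  weight(Y=1) = 1/6
Total weight = 1/3 + 1/6 = 1/2
P(Y=0 | obs) = 1/3 / 1/2 = 2/3
P(Y=1 | obs) = 1/6 / 1/2 = 1/3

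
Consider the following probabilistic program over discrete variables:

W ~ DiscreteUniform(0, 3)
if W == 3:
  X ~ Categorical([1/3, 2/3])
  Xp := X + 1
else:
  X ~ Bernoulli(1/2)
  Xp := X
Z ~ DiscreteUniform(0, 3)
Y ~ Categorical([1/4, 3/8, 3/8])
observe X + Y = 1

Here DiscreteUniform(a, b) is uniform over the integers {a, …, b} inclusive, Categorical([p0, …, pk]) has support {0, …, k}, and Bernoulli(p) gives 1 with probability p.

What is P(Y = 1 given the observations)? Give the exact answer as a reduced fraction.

Enumerate traces; 32 have nonzero weight after conditioning:
  (W=0, X=0, Z=0, Y=1) weight 3/256
  (W=0, X=0, Z=1, Y=1) weight 3/256
  (W=0, X=0, Z=2, Y=1) weight 3/256
  (W=0, X=0, Z=3, Y=1) weight 3/256
  (W=0, X=1, Z=0, Y=0) weight 1/128
  (W=0, X=1, Z=1, Y=0) weight 1/128
  (W=0, X=1, Z=2, Y=0) weight 1/128
  (W=0, X=1, Z=3, Y=0) weight 1/128
  … 24 more
Group by Y:
  weight(Y=0) = 13/96
  weight(Y=1) = 11/64
Total weight = 13/96 + 11/64 = 59/192
P(Y=0 | obs) = 13/96 / 59/192 = 26/59
P(Y=1 | obs) = 11/64 / 59/192 = 33/59

P(Y = 1 | obs) = 33/59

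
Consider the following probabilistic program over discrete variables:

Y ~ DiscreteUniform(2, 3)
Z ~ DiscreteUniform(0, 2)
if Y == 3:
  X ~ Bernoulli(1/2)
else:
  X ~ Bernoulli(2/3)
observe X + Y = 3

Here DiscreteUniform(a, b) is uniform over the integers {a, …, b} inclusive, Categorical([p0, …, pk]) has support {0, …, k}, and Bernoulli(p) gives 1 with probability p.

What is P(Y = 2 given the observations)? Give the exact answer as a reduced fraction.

Enumerate traces; 6 have nonzero weight after conditioning:
  (Y=2, Z=0, X=1) weight 1/9
  (Y=2, Z=1, X=1) weight 1/9
  (Y=2, Z=2, X=1) weight 1/9
  (Y=3, Z=0, X=0) weight 1/12
  (Y=3, Z=1, X=0) weight 1/12
  (Y=3, Z=2, X=0) weight 1/12
Group by Y:
  weight(Y=2) = 1/3
  weight(Y=3) = 1/4
Total weight = 1/3 + 1/4 = 7/12
P(Y=2 | obs) = 1/3 / 7/12 = 4/7
P(Y=3 | obs) = 1/4 / 7/12 = 3/7

P(Y = 2 | obs) = 4/7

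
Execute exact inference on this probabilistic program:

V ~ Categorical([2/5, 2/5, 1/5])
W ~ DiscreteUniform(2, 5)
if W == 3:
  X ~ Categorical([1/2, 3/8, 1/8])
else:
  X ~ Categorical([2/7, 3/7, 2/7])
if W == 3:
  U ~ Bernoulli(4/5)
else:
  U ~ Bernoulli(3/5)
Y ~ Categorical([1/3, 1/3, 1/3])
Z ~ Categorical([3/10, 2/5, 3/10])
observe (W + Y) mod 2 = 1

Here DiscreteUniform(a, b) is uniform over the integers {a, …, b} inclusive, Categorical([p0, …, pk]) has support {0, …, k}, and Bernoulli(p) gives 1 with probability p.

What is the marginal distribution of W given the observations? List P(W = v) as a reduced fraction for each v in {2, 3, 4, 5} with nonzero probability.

Enumerate traces; 324 have nonzero weight after conditioning:
  (V=0, W=2, X=0, U=0, Y=1, Z=0) weight 1/875
  (V=0, W=2, X=0, U=0, Y=1, Z=1) weight 4/2625
  (V=0, W=2, X=0, U=0, Y=1, Z=2) weight 1/875
  (V=0, W=2, X=0, U=1, Y=1, Z=0) weight 3/1750
  (V=0, W=2, X=0, U=1, Y=1, Z=1) weight 2/875
  (V=0, W=2, X=0, U=1, Y=1, Z=2) weight 3/1750
  (V=0, W=2, X=1, U=0, Y=1, Z=0) weight 3/1750
  (V=0, W=2, X=1, U=0, Y=1, Z=1) weight 2/875
  (V=0, W=3, X=0, U=0, Y=0, Z=0) weight 1/1000
  (V=0, W=4, X=0, U=0, Y=1, Z=0) weight 1/875
  … 314 more
Group by W:
  weight(W=2) = 1/12
  weight(W=3) = 1/6
  weight(W=4) = 1/12
  weight(W=5) = 1/6
Total weight = 1/12 + 1/6 + 1/12 + 1/6 = 1/2
P(W=2 | obs) = 1/12 / 1/2 = 1/6
P(W=3 | obs) = 1/6 / 1/2 = 1/3
P(W=4 | obs) = 1/12 / 1/2 = 1/6
P(W=5 | obs) = 1/6 / 1/2 = 1/3

P(W=2) = 1/6, P(W=3) = 1/3, P(W=4) = 1/6, P(W=5) = 1/3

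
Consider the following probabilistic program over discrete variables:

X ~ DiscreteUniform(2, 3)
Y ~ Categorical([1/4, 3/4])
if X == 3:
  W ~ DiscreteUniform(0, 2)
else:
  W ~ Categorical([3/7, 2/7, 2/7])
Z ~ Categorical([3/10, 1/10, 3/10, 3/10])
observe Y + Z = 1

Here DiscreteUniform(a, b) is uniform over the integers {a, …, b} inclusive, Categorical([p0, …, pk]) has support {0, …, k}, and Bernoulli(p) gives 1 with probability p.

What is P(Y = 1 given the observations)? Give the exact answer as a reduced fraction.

Enumerate traces; 12 have nonzero weight after conditioning:
  (X=2, Y=0, W=0, Z=1) weight 3/560
  (X=2, Y=0, W=1, Z=1) weight 1/280
  (X=2, Y=0, W=2, Z=1) weight 1/280
  (X=2, Y=1, W=0, Z=0) weight 27/560
  (X=2, Y=1, W=1, Z=0) weight 9/280
  (X=2, Y=1, W=2, Z=0) weight 9/280
  (X=3, Y=0, W=0, Z=1) weight 1/240
  (X=3, Y=0, W=1, Z=1) weight 1/240
  … 4 more
Group by Y:
  weight(Y=0) = 1/40
  weight(Y=1) = 9/40
Total weight = 1/40 + 9/40 = 1/4
P(Y=0 | obs) = 1/40 / 1/4 = 1/10
P(Y=1 | obs) = 9/40 / 1/4 = 9/10

P(Y = 1 | obs) = 9/10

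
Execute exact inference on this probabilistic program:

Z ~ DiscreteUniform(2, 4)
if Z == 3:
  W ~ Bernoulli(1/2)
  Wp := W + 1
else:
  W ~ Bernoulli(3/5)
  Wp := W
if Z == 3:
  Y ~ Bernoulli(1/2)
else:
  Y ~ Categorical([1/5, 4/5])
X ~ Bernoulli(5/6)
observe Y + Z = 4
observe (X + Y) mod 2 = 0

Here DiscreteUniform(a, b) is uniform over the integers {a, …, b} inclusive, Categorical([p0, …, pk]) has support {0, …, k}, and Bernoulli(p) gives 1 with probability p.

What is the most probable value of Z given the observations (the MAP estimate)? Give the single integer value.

argmax_v P(Z = v | obs) = 3

Enumerate traces; 4 have nonzero weight after conditioning:
  (Z=3, W=0, Y=1, X=1) weight 5/72
  (Z=3, W=1, Y=1, X=1) weight 5/72
  (Z=4, W=0, Y=0, X=0) weight 1/225
  (Z=4, W=1, Y=0, X=0) weight 1/150
Group by Z:
  weight(Z=3) = 5/36
  weight(Z=4) = 1/90
Total weight = 5/36 + 1/90 = 3/20
P(Z=3 | obs) = 5/36 / 3/20 = 25/27
P(Z=4 | obs) = 1/90 / 3/20 = 2/27
argmax = 3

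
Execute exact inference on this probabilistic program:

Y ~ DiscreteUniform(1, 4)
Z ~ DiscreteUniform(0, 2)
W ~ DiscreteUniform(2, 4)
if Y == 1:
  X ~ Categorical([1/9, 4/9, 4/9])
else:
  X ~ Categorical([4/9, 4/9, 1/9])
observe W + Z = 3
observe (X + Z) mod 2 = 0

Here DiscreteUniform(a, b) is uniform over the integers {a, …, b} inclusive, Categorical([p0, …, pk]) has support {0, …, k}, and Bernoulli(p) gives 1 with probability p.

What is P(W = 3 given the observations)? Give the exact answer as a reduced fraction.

P(W = 3 | obs) = 5/9

Enumerate traces; 12 have nonzero weight after conditioning:
  (Y=1, Z=0, W=3, X=0) weight 1/324
  (Y=1, Z=0, W=3, X=2) weight 1/81
  (Y=1, Z=1, W=2, X=1) weight 1/81
  (Y=2, Z=0, W=3, X=0) weight 1/81
  (Y=2, Z=0, W=3, X=2) weight 1/324
  (Y=2, Z=1, W=2, X=1) weight 1/81
  (Y=3, Z=0, W=3, X=0) weight 1/81
  (Y=3, Z=0, W=3, X=2) weight 1/324
  … 4 more
Group by W:
  weight(W=2) = 4/81
  weight(W=3) = 5/81
Total weight = 4/81 + 5/81 = 1/9
P(W=2 | obs) = 4/81 / 1/9 = 4/9
P(W=3 | obs) = 5/81 / 1/9 = 5/9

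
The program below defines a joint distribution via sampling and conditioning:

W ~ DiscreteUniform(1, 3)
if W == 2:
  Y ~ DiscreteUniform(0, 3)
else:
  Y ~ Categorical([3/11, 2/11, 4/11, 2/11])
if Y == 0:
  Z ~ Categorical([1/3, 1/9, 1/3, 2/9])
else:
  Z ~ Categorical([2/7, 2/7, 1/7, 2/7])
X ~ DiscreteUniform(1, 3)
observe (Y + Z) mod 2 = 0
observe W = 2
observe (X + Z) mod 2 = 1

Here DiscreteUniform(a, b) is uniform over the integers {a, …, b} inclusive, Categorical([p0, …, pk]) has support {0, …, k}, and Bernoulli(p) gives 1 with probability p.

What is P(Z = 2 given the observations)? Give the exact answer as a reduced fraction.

Enumerate traces; 12 have nonzero weight after conditioning:
  (W=2, Y=0, Z=0, X=1) weight 1/108
  (W=2, Y=0, Z=0, X=3) weight 1/108
  (W=2, Y=0, Z=2, X=1) weight 1/108
  (W=2, Y=0, Z=2, X=3) weight 1/108
  (W=2, Y=1, Z=1, X=2) weight 1/126
  (W=2, Y=1, Z=3, X=2) weight 1/126
  (W=2, Y=2, Z=0, X=1) weight 1/126
  (W=2, Y=2, Z=0, X=3) weight 1/126
  … 4 more
Group by Z:
  weight(Z=0) = 13/378
  weight(Z=1) = 1/63
  weight(Z=2) = 5/189
  weight(Z=3) = 1/63
Total weight = 13/378 + 1/63 + 5/189 + 1/63 = 5/54
P(Z=0 | obs) = 13/378 / 5/54 = 13/35
P(Z=1 | obs) = 1/63 / 5/54 = 6/35
P(Z=2 | obs) = 5/189 / 5/54 = 2/7
P(Z=3 | obs) = 1/63 / 5/54 = 6/35

P(Z = 2 | obs) = 2/7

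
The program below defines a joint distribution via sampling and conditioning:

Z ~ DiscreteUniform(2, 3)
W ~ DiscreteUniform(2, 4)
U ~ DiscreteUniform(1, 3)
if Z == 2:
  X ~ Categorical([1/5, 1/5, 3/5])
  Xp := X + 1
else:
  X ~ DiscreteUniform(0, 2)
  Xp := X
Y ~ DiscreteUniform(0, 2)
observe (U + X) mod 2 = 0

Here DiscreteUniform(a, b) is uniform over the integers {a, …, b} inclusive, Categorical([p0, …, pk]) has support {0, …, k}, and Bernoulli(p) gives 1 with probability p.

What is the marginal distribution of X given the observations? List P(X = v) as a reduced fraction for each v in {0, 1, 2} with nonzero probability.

Enumerate traces; 72 have nonzero weight after conditioning:
  (Z=2, W=2, U=1, X=1, Y=0) weight 1/270
  (Z=2, W=2, U=1, X=1, Y=1) weight 1/270
  (Z=2, W=2, U=1, X=1, Y=2) weight 1/270
  (Z=2, W=2, U=2, X=0, Y=0) weight 1/270
  (Z=2, W=2, U=2, X=0, Y=1) weight 1/270
  (Z=2, W=2, U=2, X=0, Y=2) weight 1/270
  (Z=2, W=2, U=2, X=2, Y=0) weight 1/90
  (Z=2, W=2, U=2, X=2, Y=1) weight 1/90
  … 64 more
Group by X:
  weight(X=0) = 4/45
  weight(X=1) = 8/45
  weight(X=2) = 7/45
Total weight = 4/45 + 8/45 + 7/45 = 19/45
P(X=0 | obs) = 4/45 / 19/45 = 4/19
P(X=1 | obs) = 8/45 / 19/45 = 8/19
P(X=2 | obs) = 7/45 / 19/45 = 7/19

P(X=0) = 4/19, P(X=1) = 8/19, P(X=2) = 7/19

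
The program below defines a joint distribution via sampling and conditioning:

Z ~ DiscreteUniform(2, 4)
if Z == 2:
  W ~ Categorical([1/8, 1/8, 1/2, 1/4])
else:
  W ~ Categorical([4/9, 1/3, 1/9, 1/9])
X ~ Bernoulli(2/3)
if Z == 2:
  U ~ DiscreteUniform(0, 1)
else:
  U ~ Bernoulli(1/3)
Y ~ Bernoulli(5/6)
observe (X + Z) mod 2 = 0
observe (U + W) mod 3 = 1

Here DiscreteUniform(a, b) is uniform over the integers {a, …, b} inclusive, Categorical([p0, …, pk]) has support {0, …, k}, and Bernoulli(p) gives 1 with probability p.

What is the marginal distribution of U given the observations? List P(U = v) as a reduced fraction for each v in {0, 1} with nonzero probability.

Enumerate traces; 18 have nonzero weight after conditioning:
  (Z=2, W=0, X=0, U=1, Y=0) weight 1/864
  (Z=2, W=0, X=0, U=1, Y=1) weight 5/864
  (Z=2, W=1, X=0, U=0, Y=0) weight 1/864
  (Z=2, W=1, X=0, U=0, Y=1) weight 5/864
  (Z=2, W=3, X=0, U=1, Y=0) weight 1/432
  (Z=2, W=3, X=0, U=1, Y=1) weight 5/432
  (Z=3, W=0, X=1, U=1, Y=0) weight 4/729
  (Z=3, W=0, X=1, U=1, Y=1) weight 20/729
  … 10 more
Group by U:
  weight(U=0) = 35/432
  weight(U=1) = 107/1296
Total weight = 35/432 + 107/1296 = 53/324
P(U=0 | obs) = 35/432 / 53/324 = 105/212
P(U=1 | obs) = 107/1296 / 53/324 = 107/212

P(U=0) = 105/212, P(U=1) = 107/212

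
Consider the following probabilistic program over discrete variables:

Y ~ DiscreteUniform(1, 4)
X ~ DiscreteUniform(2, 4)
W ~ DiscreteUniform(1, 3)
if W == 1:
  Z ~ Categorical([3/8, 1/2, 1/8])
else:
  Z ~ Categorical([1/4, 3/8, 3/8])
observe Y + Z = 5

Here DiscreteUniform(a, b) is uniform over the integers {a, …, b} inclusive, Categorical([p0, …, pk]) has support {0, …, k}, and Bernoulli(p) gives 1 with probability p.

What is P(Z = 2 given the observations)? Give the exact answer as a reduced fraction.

P(Z = 2 | obs) = 7/17

Enumerate traces; 18 have nonzero weight after conditioning:
  (Y=3, X=2, W=1, Z=2) weight 1/288
  (Y=3, X=2, W=2, Z=2) weight 1/96
  (Y=3, X=2, W=3, Z=2) weight 1/96
  (Y=3, X=3, W=1, Z=2) weight 1/288
  (Y=3, X=3, W=2, Z=2) weight 1/96
  (Y=3, X=3, W=3, Z=2) weight 1/96
  (Y=3, X=4, W=1, Z=2) weight 1/288
  (Y=3, X=4, W=2, Z=2) weight 1/96
  (Y=4, X=2, W=1, Z=1) weight 1/72
  … 9 more
Group by Z:
  weight(Z=1) = 5/48
  weight(Z=2) = 7/96
Total weight = 5/48 + 7/96 = 17/96
P(Z=1 | obs) = 5/48 / 17/96 = 10/17
P(Z=2 | obs) = 7/96 / 17/96 = 7/17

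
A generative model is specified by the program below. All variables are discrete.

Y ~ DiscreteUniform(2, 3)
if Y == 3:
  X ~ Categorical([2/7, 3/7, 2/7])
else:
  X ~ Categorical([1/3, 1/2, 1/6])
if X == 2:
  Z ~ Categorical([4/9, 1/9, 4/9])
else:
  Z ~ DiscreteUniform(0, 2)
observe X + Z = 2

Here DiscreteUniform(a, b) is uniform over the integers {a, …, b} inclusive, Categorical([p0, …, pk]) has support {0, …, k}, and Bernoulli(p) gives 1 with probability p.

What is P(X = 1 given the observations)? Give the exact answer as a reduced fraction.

P(X = 1 | obs) = 117/271

Enumerate traces; 6 have nonzero weight after conditioning:
  (Y=2, X=0, Z=2) weight 1/18
  (Y=2, X=1, Z=1) weight 1/12
  (Y=2, X=2, Z=0) weight 1/27
  (Y=3, X=0, Z=2) weight 1/21
  (Y=3, X=1, Z=1) weight 1/14
  (Y=3, X=2, Z=0) weight 4/63
Group by X:
  weight(X=0) = 13/126
  weight(X=1) = 13/84
  weight(X=2) = 19/189
Total weight = 13/126 + 13/84 + 19/189 = 271/756
P(X=0 | obs) = 13/126 / 271/756 = 78/271
P(X=1 | obs) = 13/84 / 271/756 = 117/271
P(X=2 | obs) = 19/189 / 271/756 = 76/271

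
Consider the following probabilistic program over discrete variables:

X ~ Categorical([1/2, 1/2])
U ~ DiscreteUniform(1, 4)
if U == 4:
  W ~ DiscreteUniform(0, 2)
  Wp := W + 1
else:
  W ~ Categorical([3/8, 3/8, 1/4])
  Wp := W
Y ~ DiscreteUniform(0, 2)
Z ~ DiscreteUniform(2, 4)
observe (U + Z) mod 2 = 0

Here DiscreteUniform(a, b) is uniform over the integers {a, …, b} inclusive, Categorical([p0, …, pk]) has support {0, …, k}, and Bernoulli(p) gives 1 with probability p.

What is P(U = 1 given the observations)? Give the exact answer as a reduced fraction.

Enumerate traces; 108 have nonzero weight after conditioning:
  (X=0, U=1, W=0, Y=0, Z=3) weight 1/192
  (X=0, U=1, W=0, Y=1, Z=3) weight 1/192
  (X=0, U=1, W=0, Y=2, Z=3) weight 1/192
  (X=0, U=1, W=1, Y=0, Z=3) weight 1/192
  (X=0, U=1, W=1, Y=1, Z=3) weight 1/192
  (X=0, U=1, W=1, Y=2, Z=3) weight 1/192
  (X=0, U=1, W=2, Y=0, Z=3) weight 1/288
  (X=0, U=1, W=2, Y=1, Z=3) weight 1/288
  (X=0, U=2, W=0, Y=0, Z=2) weight 1/192
  (X=0, U=3, W=0, Y=0, Z=3) weight 1/192
  … 98 more
Group by U:
  weight(U=1) = 1/12
  weight(U=2) = 1/6
  weight(U=3) = 1/12
  weight(U=4) = 1/6
Total weight = 1/12 + 1/6 + 1/12 + 1/6 = 1/2
P(U=1 | obs) = 1/12 / 1/2 = 1/6
P(U=2 | obs) = 1/6 / 1/2 = 1/3
P(U=3 | obs) = 1/12 / 1/2 = 1/6
P(U=4 | obs) = 1/6 / 1/2 = 1/3

P(U = 1 | obs) = 1/6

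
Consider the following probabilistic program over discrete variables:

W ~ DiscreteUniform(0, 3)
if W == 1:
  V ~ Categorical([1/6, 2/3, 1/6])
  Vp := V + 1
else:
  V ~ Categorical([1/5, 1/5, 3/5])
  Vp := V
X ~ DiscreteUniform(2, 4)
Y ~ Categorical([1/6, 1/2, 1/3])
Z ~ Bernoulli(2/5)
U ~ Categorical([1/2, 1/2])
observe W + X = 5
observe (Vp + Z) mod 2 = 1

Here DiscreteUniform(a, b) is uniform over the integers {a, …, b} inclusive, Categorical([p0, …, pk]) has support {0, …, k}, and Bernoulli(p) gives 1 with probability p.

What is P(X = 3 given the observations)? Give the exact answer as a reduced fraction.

Enumerate traces; 54 have nonzero weight after conditioning:
  (W=1, V=0, X=4, Y=0, Z=0, U=0) weight 1/1440
  (W=1, V=0, X=4, Y=0, Z=0, U=1) weight 1/1440
  (W=1, V=0, X=4, Y=1, Z=0, U=0) weight 1/480
  (W=1, V=0, X=4, Y=1, Z=0, U=1) weight 1/480
  (W=1, V=0, X=4, Y=2, Z=0, U=0) weight 1/720
  (W=1, V=0, X=4, Y=2, Z=0, U=1) weight 1/720
  (W=1, V=1, X=4, Y=0, Z=1, U=0) weight 1/540
  (W=1, V=1, X=4, Y=0, Z=1, U=1) weight 1/540
  (W=2, V=0, X=3, Y=0, Z=1, U=0) weight 1/1800
  (W=3, V=0, X=2, Y=0, Z=1, U=0) weight 1/1800
  … 44 more
Group by X:
  weight(X=2) = 11/300
  weight(X=3) = 11/300
  weight(X=4) = 7/180
Total weight = 11/300 + 11/300 + 7/180 = 101/900
P(X=2 | obs) = 11/300 / 101/900 = 33/101
P(X=3 | obs) = 11/300 / 101/900 = 33/101
P(X=4 | obs) = 7/180 / 101/900 = 35/101

P(X = 3 | obs) = 33/101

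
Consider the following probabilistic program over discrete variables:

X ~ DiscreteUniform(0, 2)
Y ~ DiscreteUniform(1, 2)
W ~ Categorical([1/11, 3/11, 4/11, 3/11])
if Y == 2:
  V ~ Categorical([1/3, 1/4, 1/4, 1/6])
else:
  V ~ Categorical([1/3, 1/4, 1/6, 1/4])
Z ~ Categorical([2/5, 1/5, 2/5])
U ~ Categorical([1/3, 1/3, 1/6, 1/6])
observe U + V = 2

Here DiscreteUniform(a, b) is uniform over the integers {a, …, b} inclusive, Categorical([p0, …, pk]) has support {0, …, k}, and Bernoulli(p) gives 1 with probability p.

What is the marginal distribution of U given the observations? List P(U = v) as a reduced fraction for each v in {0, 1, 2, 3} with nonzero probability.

P(U=0) = 1/3, P(U=1) = 2/5, P(U=2) = 4/15

Enumerate traces; 216 have nonzero weight after conditioning:
  (X=0, Y=1, W=0, V=0, Z=0, U=2) weight 1/2970
  (X=0, Y=1, W=0, V=0, Z=1, U=2) weight 1/5940
  (X=0, Y=1, W=0, V=0, Z=2, U=2) weight 1/2970
  (X=0, Y=1, W=0, V=1, Z=0, U=1) weight 1/1980
  (X=0, Y=1, W=0, V=1, Z=1, U=1) weight 1/3960
  (X=0, Y=1, W=0, V=1, Z=2, U=1) weight 1/1980
  (X=0, Y=1, W=0, V=2, Z=0, U=0) weight 1/2970
  (X=0, Y=1, W=0, V=2, Z=1, U=0) weight 1/5940
  … 208 more
Group by U:
  weight(U=0) = 5/72
  weight(U=1) = 1/12
  weight(U=2) = 1/18
Total weight = 5/72 + 1/12 + 1/18 = 5/24
P(U=0 | obs) = 5/72 / 5/24 = 1/3
P(U=1 | obs) = 1/12 / 5/24 = 2/5
P(U=2 | obs) = 1/18 / 5/24 = 4/15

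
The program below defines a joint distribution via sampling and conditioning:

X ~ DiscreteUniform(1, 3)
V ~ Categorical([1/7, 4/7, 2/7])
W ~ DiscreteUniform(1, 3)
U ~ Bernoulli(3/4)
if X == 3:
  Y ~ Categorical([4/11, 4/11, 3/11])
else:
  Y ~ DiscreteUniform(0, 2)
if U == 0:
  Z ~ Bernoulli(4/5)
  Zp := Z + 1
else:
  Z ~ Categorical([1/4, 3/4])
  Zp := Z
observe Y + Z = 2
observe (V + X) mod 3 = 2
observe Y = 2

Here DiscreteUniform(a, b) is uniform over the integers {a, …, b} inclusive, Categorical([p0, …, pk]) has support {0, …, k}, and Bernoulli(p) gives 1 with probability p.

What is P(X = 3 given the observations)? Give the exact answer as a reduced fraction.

P(X = 3 | obs) = 18/73

Enumerate traces; 18 have nonzero weight after conditioning:
  (X=1, V=1, W=1, U=0, Y=2, Z=0) weight 1/945
  (X=1, V=1, W=1, U=1, Y=2, Z=0) weight 1/252
  (X=1, V=1, W=2, U=0, Y=2, Z=0) weight 1/945
  (X=1, V=1, W=2, U=1, Y=2, Z=0) weight 1/252
  (X=1, V=1, W=3, U=0, Y=2, Z=0) weight 1/945
  (X=1, V=1, W=3, U=1, Y=2, Z=0) weight 1/252
  (X=2, V=0, W=1, U=0, Y=2, Z=0) weight 1/3780
  (X=2, V=0, W=1, U=1, Y=2, Z=0) weight 1/1008
  (X=3, V=2, W=1, U=0, Y=2, Z=0) weight 1/2310
  … 9 more
Group by X:
  weight(X=1) = 19/1260
  weight(X=2) = 19/5040
  weight(X=3) = 19/3080
Total weight = 19/1260 + 19/5040 + 19/3080 = 1387/55440
P(X=1 | obs) = 19/1260 / 1387/55440 = 44/73
P(X=2 | obs) = 19/5040 / 1387/55440 = 11/73
P(X=3 | obs) = 19/3080 / 1387/55440 = 18/73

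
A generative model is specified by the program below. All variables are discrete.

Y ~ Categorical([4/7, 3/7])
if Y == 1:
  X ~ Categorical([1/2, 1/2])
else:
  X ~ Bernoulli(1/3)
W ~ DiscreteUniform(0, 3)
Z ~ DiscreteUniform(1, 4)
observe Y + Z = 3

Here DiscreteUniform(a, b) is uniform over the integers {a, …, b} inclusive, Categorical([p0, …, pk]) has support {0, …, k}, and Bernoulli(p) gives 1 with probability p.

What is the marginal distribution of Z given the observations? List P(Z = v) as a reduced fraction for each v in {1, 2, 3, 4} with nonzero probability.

Enumerate traces; 16 have nonzero weight after conditioning:
  (Y=0, X=0, W=0, Z=3) weight 1/42
  (Y=0, X=0, W=1, Z=3) weight 1/42
  (Y=0, X=0, W=2, Z=3) weight 1/42
  (Y=0, X=0, W=3, Z=3) weight 1/42
  (Y=0, X=1, W=0, Z=3) weight 1/84
  (Y=0, X=1, W=1, Z=3) weight 1/84
  (Y=0, X=1, W=2, Z=3) weight 1/84
  (Y=0, X=1, W=3, Z=3) weight 1/84
  (Y=1, X=0, W=0, Z=2) weight 3/224
  … 7 more
Group by Z:
  weight(Z=2) = 3/28
  weight(Z=3) = 1/7
Total weight = 3/28 + 1/7 = 1/4
P(Z=2 | obs) = 3/28 / 1/4 = 3/7
P(Z=3 | obs) = 1/7 / 1/4 = 4/7

P(Z=2) = 3/7, P(Z=3) = 4/7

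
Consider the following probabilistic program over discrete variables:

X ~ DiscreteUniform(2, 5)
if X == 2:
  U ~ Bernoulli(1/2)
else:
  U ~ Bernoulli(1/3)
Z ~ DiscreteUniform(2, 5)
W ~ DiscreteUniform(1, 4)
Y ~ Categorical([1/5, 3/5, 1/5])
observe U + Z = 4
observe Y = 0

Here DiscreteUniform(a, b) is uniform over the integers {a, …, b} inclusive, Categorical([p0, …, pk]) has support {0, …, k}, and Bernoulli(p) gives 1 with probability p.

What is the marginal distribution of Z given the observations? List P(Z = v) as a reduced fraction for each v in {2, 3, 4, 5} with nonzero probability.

P(Z=3) = 3/8, P(Z=4) = 5/8

Enumerate traces; 32 have nonzero weight after conditioning:
  (X=2, U=0, Z=4, W=1, Y=0) weight 1/640
  (X=2, U=0, Z=4, W=2, Y=0) weight 1/640
  (X=2, U=0, Z=4, W=3, Y=0) weight 1/640
  (X=2, U=0, Z=4, W=4, Y=0) weight 1/640
  (X=2, U=1, Z=3, W=1, Y=0) weight 1/640
  (X=2, U=1, Z=3, W=2, Y=0) weight 1/640
  (X=2, U=1, Z=3, W=3, Y=0) weight 1/640
  (X=2, U=1, Z=3, W=4, Y=0) weight 1/640
  … 24 more
Group by Z:
  weight(Z=3) = 3/160
  weight(Z=4) = 1/32
Total weight = 3/160 + 1/32 = 1/20
P(Z=3 | obs) = 3/160 / 1/20 = 3/8
P(Z=4 | obs) = 1/32 / 1/20 = 5/8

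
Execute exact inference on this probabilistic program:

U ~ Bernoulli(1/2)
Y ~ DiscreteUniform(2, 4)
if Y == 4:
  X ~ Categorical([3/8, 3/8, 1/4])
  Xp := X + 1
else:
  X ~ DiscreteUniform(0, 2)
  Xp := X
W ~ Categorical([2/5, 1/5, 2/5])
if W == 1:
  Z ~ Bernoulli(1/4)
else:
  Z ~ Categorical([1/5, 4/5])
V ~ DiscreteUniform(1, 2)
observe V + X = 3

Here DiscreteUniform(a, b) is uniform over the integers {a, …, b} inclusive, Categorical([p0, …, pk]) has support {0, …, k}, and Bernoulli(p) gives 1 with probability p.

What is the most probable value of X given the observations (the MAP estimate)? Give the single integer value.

Enumerate traces; 72 have nonzero weight after conditioning:
  (U=0, Y=2, X=1, W=0, Z=0, V=2) weight 1/450
  (U=0, Y=2, X=1, W=0, Z=1, V=2) weight 2/225
  (U=0, Y=2, X=1, W=1, Z=0, V=2) weight 1/240
  (U=0, Y=2, X=1, W=1, Z=1, V=2) weight 1/720
  (U=0, Y=2, X=1, W=2, Z=0, V=2) weight 1/450
  (U=0, Y=2, X=1, W=2, Z=1, V=2) weight 2/225
  (U=0, Y=2, X=2, W=0, Z=0, V=1) weight 1/450
  (U=0, Y=2, X=2, W=0, Z=1, V=1) weight 2/225
  … 64 more
Group by X:
  weight(X=1) = 25/144
  weight(X=2) = 11/72
Total weight = 25/144 + 11/72 = 47/144
P(X=1 | obs) = 25/144 / 47/144 = 25/47
P(X=2 | obs) = 11/72 / 47/144 = 22/47
argmax = 1

argmax_v P(X = v | obs) = 1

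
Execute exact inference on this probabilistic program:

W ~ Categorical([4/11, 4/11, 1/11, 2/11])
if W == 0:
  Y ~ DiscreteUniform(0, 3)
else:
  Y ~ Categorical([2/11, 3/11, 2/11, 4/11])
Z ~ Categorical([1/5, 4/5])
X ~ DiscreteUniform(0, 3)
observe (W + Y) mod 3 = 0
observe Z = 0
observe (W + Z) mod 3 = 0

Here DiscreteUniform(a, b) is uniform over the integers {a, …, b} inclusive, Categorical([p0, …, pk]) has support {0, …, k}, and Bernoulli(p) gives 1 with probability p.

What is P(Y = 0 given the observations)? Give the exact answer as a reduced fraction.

P(Y = 0 | obs) = 15/34

Enumerate traces; 16 have nonzero weight after conditioning:
  (W=0, Y=0, Z=0, X=0) weight 1/220
  (W=0, Y=0, Z=0, X=1) weight 1/220
  (W=0, Y=0, Z=0, X=2) weight 1/220
  (W=0, Y=0, Z=0, X=3) weight 1/220
  (W=0, Y=3, Z=0, X=0) weight 1/220
  (W=0, Y=3, Z=0, X=1) weight 1/220
  (W=0, Y=3, Z=0, X=2) weight 1/220
  (W=0, Y=3, Z=0, X=3) weight 1/220
  … 8 more
Group by Y:
  weight(Y=0) = 3/121
  weight(Y=3) = 19/605
Total weight = 3/121 + 19/605 = 34/605
P(Y=0 | obs) = 3/121 / 34/605 = 15/34
P(Y=3 | obs) = 19/605 / 34/605 = 19/34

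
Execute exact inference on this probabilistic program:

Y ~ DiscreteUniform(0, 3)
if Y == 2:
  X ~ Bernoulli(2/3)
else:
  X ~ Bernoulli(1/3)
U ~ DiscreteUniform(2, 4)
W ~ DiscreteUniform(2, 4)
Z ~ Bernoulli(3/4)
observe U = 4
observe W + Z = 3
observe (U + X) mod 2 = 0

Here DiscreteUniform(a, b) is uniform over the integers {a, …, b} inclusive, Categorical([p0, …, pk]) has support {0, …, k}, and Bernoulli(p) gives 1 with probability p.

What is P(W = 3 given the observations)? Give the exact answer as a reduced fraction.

Enumerate traces; 8 have nonzero weight after conditioning:
  (Y=0, X=0, U=4, W=2, Z=1) weight 1/72
  (Y=0, X=0, U=4, W=3, Z=0) weight 1/216
  (Y=1, X=0, U=4, W=2, Z=1) weight 1/72
  (Y=1, X=0, U=4, W=3, Z=0) weight 1/216
  (Y=2, X=0, U=4, W=2, Z=1) weight 1/144
  (Y=2, X=0, U=4, W=3, Z=0) weight 1/432
  (Y=3, X=0, U=4, W=2, Z=1) weight 1/72
  (Y=3, X=0, U=4, W=3, Z=0) weight 1/216
Group by W:
  weight(W=2) = 7/144
  weight(W=3) = 7/432
Total weight = 7/144 + 7/432 = 7/108
P(W=2 | obs) = 7/144 / 7/108 = 3/4
P(W=3 | obs) = 7/432 / 7/108 = 1/4

P(W = 3 | obs) = 1/4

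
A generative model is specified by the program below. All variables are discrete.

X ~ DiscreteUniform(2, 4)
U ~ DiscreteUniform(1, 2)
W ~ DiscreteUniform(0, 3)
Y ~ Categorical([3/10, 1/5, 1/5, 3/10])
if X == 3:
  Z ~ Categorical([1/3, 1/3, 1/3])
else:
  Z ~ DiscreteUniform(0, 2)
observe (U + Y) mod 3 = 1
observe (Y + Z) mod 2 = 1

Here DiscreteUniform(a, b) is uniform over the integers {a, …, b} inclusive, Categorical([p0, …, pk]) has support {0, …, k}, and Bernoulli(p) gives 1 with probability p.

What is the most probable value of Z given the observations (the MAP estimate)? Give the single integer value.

argmax_v P(Z = v | obs) = 1

Enumerate traces; 48 have nonzero weight after conditioning:
  (X=2, U=1, W=0, Y=0, Z=1) weight 1/240
  (X=2, U=1, W=0, Y=3, Z=0) weight 1/240
  (X=2, U=1, W=0, Y=3, Z=2) weight 1/240
  (X=2, U=1, W=1, Y=0, Z=1) weight 1/240
  (X=2, U=1, W=1, Y=3, Z=0) weight 1/240
  (X=2, U=1, W=1, Y=3, Z=2) weight 1/240
  (X=2, U=1, W=2, Y=0, Z=1) weight 1/240
  (X=2, U=1, W=2, Y=3, Z=0) weight 1/240
  … 40 more
Group by Z:
  weight(Z=0) = 1/20
  weight(Z=1) = 1/12
  weight(Z=2) = 1/20
Total weight = 1/20 + 1/12 + 1/20 = 11/60
P(Z=0 | obs) = 1/20 / 11/60 = 3/11
P(Z=1 | obs) = 1/12 / 11/60 = 5/11
P(Z=2 | obs) = 1/20 / 11/60 = 3/11
argmax = 1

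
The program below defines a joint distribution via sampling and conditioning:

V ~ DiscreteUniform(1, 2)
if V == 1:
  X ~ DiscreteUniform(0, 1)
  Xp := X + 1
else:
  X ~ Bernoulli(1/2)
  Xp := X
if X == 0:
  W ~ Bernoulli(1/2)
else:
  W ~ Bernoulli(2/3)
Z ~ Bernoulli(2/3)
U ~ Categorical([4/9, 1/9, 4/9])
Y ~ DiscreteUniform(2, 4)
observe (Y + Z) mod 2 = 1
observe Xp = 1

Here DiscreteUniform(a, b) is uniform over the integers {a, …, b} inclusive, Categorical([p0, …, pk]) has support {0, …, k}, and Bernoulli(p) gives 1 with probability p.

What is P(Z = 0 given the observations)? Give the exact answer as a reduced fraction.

Enumerate traces; 36 have nonzero weight after conditioning:
  (V=1, X=0, W=0, Z=0, U=0, Y=3) weight 1/162
  (V=1, X=0, W=0, Z=0, U=1, Y=3) weight 1/648
  (V=1, X=0, W=0, Z=0, U=2, Y=3) weight 1/162
  (V=1, X=0, W=0, Z=1, U=0, Y=2) weight 1/81
  (V=1, X=0, W=0, Z=1, U=0, Y=4) weight 1/81
  (V=1, X=0, W=0, Z=1, U=1, Y=2) weight 1/324
  (V=1, X=0, W=0, Z=1, U=1, Y=4) weight 1/324
  (V=1, X=0, W=0, Z=1, U=2, Y=2) weight 1/81
  … 28 more
Group by Z:
  weight(Z=0) = 1/18
  weight(Z=1) = 2/9
Total weight = 1/18 + 2/9 = 5/18
P(Z=0 | obs) = 1/18 / 5/18 = 1/5
P(Z=1 | obs) = 2/9 / 5/18 = 4/5

P(Z = 0 | obs) = 1/5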